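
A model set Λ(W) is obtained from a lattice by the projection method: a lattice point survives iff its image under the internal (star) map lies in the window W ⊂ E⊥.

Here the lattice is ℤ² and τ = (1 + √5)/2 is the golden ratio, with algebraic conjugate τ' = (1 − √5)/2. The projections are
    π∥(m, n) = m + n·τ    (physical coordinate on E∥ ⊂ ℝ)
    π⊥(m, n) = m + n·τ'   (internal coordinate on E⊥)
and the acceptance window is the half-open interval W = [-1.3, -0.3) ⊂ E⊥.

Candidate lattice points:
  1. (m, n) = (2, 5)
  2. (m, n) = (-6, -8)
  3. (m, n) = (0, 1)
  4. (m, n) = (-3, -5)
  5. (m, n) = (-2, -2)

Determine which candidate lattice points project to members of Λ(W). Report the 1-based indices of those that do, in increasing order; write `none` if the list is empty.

1, 2, 3, 5

Compute τ' = (1−√5)/2 = -0.618034, so π⊥(m,n) = m -0.618034·n.
[1] lift (2,5): star map gives -1.090170; window check -1.3 ≤ -1.090170 < -0.3 is true → IN Λ
[2] lift (-6,-8): star map gives -1.055728; window check -1.3 ≤ -1.055728 < -0.3 is true → IN Λ
[3] lift (0,1): star map gives -0.618034; window check -1.3 ≤ -0.618034 < -0.3 is true → IN Λ
[4] lift (-3,-5): star map gives 0.090170; window check -1.3 ≤ 0.090170 < -0.3 is false → out
[5] lift (-2,-2): star map gives -0.763932; window check -1.3 ≤ -0.763932 < -0.3 is true → IN Λ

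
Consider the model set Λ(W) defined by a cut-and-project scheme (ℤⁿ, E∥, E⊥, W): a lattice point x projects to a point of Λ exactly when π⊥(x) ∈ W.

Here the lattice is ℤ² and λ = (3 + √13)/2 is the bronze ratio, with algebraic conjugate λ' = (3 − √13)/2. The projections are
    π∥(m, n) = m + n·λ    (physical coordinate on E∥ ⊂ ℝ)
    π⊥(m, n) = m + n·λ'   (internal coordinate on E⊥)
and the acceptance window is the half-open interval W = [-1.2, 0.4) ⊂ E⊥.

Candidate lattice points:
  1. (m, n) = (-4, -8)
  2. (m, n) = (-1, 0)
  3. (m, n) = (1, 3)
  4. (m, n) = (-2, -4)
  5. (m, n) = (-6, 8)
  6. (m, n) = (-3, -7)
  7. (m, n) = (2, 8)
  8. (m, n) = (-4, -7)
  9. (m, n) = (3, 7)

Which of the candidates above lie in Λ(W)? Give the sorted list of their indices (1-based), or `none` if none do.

Numerically λ ≈ 3.302776 and λ' = −1/λ ≈ -0.302776.
[1] lift (-4,-8): star map gives -1.577795; window check -1.2 ≤ -1.577795 < 0.4 is false → out
[2] lift (-1,0): star map gives -1.000000; window check -1.2 ≤ -1.000000 < 0.4 is true → IN Λ
[3] lift (1,3): star map gives 0.091673; window check -1.2 ≤ 0.091673 < 0.4 is true → IN Λ
[4] lift (-2,-4): star map gives -0.788897; window check -1.2 ≤ -0.788897 < 0.4 is true → IN Λ
[5] lift (-6,8): star map gives -8.422205; window check -1.2 ≤ -8.422205 < 0.4 is false → out
[6] lift (-3,-7): star map gives -0.880571; window check -1.2 ≤ -0.880571 < 0.4 is true → IN Λ
[7] lift (2,8): star map gives -0.422205; window check -1.2 ≤ -0.422205 < 0.4 is true → IN Λ
[8] lift (-4,-7): star map gives -1.880571; window check -1.2 ≤ -1.880571 < 0.4 is false → out
[9] lift (3,7): star map gives 0.880571; window check -1.2 ≤ 0.880571 < 0.4 is false → out

2, 3, 4, 6, 7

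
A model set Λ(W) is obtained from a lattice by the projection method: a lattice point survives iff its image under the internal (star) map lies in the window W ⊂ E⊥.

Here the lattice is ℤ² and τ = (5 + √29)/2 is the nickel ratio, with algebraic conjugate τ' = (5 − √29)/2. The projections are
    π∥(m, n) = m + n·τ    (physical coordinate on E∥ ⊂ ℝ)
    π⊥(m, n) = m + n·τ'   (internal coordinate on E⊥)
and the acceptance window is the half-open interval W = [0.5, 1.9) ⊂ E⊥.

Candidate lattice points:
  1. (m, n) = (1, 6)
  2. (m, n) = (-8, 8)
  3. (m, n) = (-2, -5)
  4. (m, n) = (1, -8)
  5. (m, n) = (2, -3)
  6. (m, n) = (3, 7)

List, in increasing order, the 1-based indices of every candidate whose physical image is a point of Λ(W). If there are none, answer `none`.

6

Compute τ' = (5−√29)/2 = -0.192582, so π⊥(m,n) = m -0.192582·n.
candidate 1: (m,n)=(1,6) → π∥ = 1+6·τ ≈ 32.155494, π⊥ = 1+6·τ' ≈ -0.155494 ∉ [0.5, 1.9) ⇒ out
candidate 2: (m,n)=(-8,8) → π∥ = -8+8·τ ≈ 33.540659, π⊥ = -8+8·τ' ≈ -9.540659 ∉ [0.5, 1.9) ⇒ out
candidate 3: (m,n)=(-2,-5) → π∥ = -2-5·τ ≈ -27.962912, π⊥ = -2-5·τ' ≈ -1.037088 ∉ [0.5, 1.9) ⇒ out
candidate 4: (m,n)=(1,-8) → π∥ = 1-8·τ ≈ -40.540659, π⊥ = 1-8·τ' ≈ 2.540659 ∉ [0.5, 1.9) ⇒ out
candidate 5: (m,n)=(2,-3) → π∥ = 2-3·τ ≈ -13.577747, π⊥ = 2-3·τ' ≈ 2.577747 ∉ [0.5, 1.9) ⇒ out
candidate 6: (m,n)=(3,7) → π∥ = 3+7·τ ≈ 39.348077, π⊥ = 3+7·τ' ≈ 1.651923 ∈ [0.5, 1.9) ⇒ IN Λ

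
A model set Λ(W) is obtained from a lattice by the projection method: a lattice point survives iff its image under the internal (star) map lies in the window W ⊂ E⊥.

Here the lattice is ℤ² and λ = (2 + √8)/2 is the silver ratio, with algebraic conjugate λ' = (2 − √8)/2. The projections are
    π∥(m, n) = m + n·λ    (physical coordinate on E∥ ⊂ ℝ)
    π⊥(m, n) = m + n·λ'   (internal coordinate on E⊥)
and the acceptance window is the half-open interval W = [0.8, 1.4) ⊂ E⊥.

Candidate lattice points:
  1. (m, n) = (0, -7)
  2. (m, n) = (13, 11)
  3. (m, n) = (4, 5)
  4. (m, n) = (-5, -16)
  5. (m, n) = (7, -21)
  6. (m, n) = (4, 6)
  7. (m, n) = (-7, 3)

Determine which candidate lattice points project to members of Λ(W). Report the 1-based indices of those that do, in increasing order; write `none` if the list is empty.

λ' = (2−√8)/2 ≈ -0.4142.
#1 (0,-7): internal coord 0 + (-7)·λ' = +2.8995; +2.8995 ∉ [0.8, 1.4) → out
#2 (13,11): internal coord 13 + (11)·λ' = +8.4437; +8.4437 ∉ [0.8, 1.4) → out
#3 (4,5): internal coord 4 + (5)·λ' = +1.9289; +1.9289 ∉ [0.8, 1.4) → out
#4 (-5,-16): internal coord -5 + (-16)·λ' = +1.6274; +1.6274 ∉ [0.8, 1.4) → out
#5 (7,-21): internal coord 7 + (-21)·λ' = +15.6985; +15.6985 ∉ [0.8, 1.4) → out
#6 (4,6): internal coord 4 + (6)·λ' = +1.5147; +1.5147 ∉ [0.8, 1.4) → out
#7 (-7,3): internal coord -7 + (3)·λ' = -8.2426; -8.2426 ∉ [0.8, 1.4) → out

none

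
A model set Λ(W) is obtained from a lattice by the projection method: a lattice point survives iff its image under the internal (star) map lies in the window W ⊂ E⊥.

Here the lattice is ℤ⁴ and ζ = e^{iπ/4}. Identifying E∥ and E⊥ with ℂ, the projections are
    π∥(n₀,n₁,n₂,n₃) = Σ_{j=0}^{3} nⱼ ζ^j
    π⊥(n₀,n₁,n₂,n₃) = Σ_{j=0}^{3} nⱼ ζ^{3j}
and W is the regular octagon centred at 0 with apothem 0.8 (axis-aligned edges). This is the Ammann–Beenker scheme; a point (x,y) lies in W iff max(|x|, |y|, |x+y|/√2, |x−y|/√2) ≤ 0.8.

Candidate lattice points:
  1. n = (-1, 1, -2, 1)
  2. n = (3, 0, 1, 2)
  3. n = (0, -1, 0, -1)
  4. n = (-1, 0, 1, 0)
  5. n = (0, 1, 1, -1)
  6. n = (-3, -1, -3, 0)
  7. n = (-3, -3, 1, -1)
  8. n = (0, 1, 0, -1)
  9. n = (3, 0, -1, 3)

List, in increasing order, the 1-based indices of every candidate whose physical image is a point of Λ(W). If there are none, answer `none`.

With ζ = e^{iπ/4} the internal vectors are ζ^0,ζ^3,ζ^6,ζ^9.
candidate 1: n = (-1, 1, -2, 1) → π⊥ ≈ (-1.00000, +3.41421); max(|x|,|y|,|x±y|/√2) = 3.41421 > 0.8 ⇒ ∉ W
candidate 2: n = (3, 0, 1, 2) → π⊥ ≈ (+4.41421, +0.41421); max(|x|,|y|,|x±y|/√2) = 4.41421 > 0.8 ⇒ ∉ W
candidate 3: n = (0, -1, 0, -1) → π⊥ ≈ (+0.00000, -1.41421); max(|x|,|y|,|x±y|/√2) = 1.41421 > 0.8 ⇒ ∉ W
candidate 4: n = (-1, 0, 1, 0) → π⊥ ≈ (-1.00000, -1.00000); max(|x|,|y|,|x±y|/√2) = 1.41421 > 0.8 ⇒ ∉ W
candidate 5: n = (0, 1, 1, -1) → π⊥ ≈ (-1.41421, -1.00000); max(|x|,|y|,|x±y|/√2) = 1.70711 > 0.8 ⇒ ∉ W
candidate 6: n = (-3, -1, -3, 0) → π⊥ ≈ (-2.29289, +2.29289); max(|x|,|y|,|x±y|/√2) = 3.24264 > 0.8 ⇒ ∉ W
candidate 7: n = (-3, -3, 1, -1) → π⊥ ≈ (-1.58579, -3.82843); max(|x|,|y|,|x±y|/√2) = 3.82843 > 0.8 ⇒ ∉ W
candidate 8: n = (0, 1, 0, -1) → π⊥ ≈ (-1.41421, +0.00000); max(|x|,|y|,|x±y|/√2) = 1.41421 > 0.8 ⇒ ∉ W
candidate 9: n = (3, 0, -1, 3) → π⊥ ≈ (+5.12132, +3.12132); max(|x|,|y|,|x±y|/√2) = 5.82843 > 0.8 ⇒ ∉ W

none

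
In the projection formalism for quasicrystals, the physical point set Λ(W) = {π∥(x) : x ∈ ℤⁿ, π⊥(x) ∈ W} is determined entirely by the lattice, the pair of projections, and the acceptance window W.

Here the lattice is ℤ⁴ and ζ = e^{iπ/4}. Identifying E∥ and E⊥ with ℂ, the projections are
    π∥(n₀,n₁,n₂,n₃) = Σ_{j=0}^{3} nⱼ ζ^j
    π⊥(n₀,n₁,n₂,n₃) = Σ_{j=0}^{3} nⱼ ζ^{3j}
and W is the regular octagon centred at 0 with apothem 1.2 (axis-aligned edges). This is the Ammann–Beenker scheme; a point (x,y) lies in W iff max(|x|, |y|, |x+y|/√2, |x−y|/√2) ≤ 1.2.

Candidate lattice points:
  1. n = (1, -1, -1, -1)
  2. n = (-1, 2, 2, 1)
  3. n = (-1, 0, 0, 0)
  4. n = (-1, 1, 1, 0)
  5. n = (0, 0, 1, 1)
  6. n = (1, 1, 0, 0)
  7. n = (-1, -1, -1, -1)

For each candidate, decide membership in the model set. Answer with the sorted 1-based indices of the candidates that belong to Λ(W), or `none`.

With ζ = e^{iπ/4} the internal vectors are ζ^0,ζ^3,ζ^6,ζ^9.
#1 (1, -1, -1, -1): internal (1.00000, -0.41421); octagon support 1.00000 vs apothem 1.2 → ∈ W
#2 (-1, 2, 2, 1): internal (-1.70711, 0.12132); octagon support 1.70711 vs apothem 1.2 → ∉ W
#3 (-1, 0, 0, 0): internal (-1.00000, 0.00000); octagon support 1.00000 vs apothem 1.2 → ∈ W
#4 (-1, 1, 1, 0): internal (-1.70711, -0.29289); octagon support 1.70711 vs apothem 1.2 → ∉ W
#5 (0, 0, 1, 1): internal (0.70711, -0.29289); octagon support 0.70711 vs apothem 1.2 → ∈ W
#6 (1, 1, 0, 0): internal (0.29289, 0.70711); octagon support 0.70711 vs apothem 1.2 → ∈ W
#7 (-1, -1, -1, -1): internal (-1.00000, -0.41421); octagon support 1.00000 vs apothem 1.2 → ∈ W

1, 3, 5, 6, 7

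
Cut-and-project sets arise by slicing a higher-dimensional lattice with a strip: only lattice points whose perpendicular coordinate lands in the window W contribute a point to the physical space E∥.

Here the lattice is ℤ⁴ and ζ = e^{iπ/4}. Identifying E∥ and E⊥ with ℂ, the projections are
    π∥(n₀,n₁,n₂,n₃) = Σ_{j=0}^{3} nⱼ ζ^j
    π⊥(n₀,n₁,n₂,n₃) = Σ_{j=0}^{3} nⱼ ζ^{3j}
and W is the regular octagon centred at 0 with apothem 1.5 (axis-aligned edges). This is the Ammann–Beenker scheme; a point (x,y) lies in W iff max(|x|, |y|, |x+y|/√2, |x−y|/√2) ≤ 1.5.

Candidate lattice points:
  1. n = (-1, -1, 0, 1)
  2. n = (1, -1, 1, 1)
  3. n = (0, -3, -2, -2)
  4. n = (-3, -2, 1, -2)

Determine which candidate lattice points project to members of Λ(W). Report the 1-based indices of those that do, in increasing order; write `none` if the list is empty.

With ζ = e^{iπ/4} the internal vectors are ζ^0,ζ^3,ζ^6,ζ^9.
#1 (-1, -1, 0, 1): internal (0.4142, 0.0000); octagon support 0.4142 vs apothem 1.5 → ∈ W
#2 (1, -1, 1, 1): internal (2.4142, -1.0000); octagon support 2.4142 vs apothem 1.5 → ∉ W
#3 (0, -3, -2, -2): internal (0.7071, -1.5355); octagon support 1.5858 vs apothem 1.5 → ∉ W
#4 (-3, -2, 1, -2): internal (-3.0000, -3.8284); octagon support 4.8284 vs apothem 1.5 → ∉ W

1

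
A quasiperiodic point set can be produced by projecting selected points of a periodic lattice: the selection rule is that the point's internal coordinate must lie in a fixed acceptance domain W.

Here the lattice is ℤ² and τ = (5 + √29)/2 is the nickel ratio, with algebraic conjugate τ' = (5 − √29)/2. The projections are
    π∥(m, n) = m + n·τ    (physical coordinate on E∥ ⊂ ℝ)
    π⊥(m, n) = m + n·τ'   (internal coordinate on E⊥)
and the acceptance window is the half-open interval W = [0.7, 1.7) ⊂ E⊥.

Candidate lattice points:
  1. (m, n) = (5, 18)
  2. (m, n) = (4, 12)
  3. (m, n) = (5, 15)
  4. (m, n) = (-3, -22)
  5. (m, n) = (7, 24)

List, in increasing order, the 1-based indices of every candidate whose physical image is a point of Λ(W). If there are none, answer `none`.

1, 2, 4

τ' = (5−√29)/2 ≈ -0.192582.
[1] lift (5,18): star map gives 1.533517; window check 0.7 ≤ 1.533517 < 1.7 is true → IN Λ
[2] lift (4,12): star map gives 1.689011; window check 0.7 ≤ 1.689011 < 1.7 is true → IN Λ
[3] lift (5,15): star map gives 2.111264; window check 0.7 ≤ 2.111264 < 1.7 is false → out
[4] lift (-3,-22): star map gives 1.236813; window check 0.7 ≤ 1.236813 < 1.7 is true → IN Λ
[5] lift (7,24): star map gives 2.378022; window check 0.7 ≤ 2.378022 < 1.7 is false → out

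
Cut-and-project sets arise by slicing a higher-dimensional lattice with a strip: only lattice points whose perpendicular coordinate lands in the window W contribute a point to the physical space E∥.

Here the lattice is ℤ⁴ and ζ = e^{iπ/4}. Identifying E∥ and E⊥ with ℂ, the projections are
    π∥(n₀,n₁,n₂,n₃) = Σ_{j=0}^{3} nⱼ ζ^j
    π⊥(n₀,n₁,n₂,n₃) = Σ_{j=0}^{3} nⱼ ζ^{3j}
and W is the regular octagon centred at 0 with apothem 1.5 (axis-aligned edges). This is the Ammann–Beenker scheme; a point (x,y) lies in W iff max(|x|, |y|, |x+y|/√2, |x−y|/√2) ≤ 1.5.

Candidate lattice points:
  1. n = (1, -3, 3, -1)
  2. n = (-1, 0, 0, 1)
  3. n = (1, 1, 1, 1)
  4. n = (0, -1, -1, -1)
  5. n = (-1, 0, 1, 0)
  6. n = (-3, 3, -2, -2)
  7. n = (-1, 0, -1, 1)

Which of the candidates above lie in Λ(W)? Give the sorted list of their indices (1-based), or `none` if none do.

With ζ = e^{iπ/4} the internal vectors are ζ^0,ζ^3,ζ^6,ζ^9.
#1 (1, -3, 3, -1): internal (2.4142, -5.8284); octagon support 5.8284 vs apothem 1.5 → ∉ W
#2 (-1, 0, 0, 1): internal (-0.2929, 0.7071); octagon support 0.7071 vs apothem 1.5 → ∈ W
#3 (1, 1, 1, 1): internal (1.0000, 0.4142); octagon support 1.0000 vs apothem 1.5 → ∈ W
#4 (0, -1, -1, -1): internal (0.0000, -0.4142); octagon support 0.4142 vs apothem 1.5 → ∈ W
#5 (-1, 0, 1, 0): internal (-1.0000, -1.0000); octagon support 1.4142 vs apothem 1.5 → ∈ W
#6 (-3, 3, -2, -2): internal (-6.5355, 2.7071); octagon support 6.5355 vs apothem 1.5 → ∉ W
#7 (-1, 0, -1, 1): internal (-0.2929, 1.7071); octagon support 1.7071 vs apothem 1.5 → ∉ W

2, 3, 4, 5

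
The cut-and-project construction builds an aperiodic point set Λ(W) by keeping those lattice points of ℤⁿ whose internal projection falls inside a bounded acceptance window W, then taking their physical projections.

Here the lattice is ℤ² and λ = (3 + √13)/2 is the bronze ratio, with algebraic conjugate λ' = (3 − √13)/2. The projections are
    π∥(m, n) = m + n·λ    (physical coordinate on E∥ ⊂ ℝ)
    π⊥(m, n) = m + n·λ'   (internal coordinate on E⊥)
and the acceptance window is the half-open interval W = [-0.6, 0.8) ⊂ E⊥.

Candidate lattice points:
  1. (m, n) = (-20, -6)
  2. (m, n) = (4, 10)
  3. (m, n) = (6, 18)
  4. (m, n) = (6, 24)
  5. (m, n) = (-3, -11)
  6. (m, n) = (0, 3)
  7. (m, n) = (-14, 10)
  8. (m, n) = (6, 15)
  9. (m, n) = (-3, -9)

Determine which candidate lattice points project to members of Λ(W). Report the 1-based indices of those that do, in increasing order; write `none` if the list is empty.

3, 5, 9

Compute λ' = (3−√13)/2 = -0.302776, so π⊥(m,n) = m -0.302776·n.
candidate 1: (m,n)=(-20,-6) → π∥ = -20-6·λ ≈ -39.816654, π⊥ = -20-6·λ' ≈ -18.183346 ∉ [-0.6, 0.8) ⇒ out
candidate 2: (m,n)=(4,10) → π∥ = 4+10·λ ≈ 37.027756, π⊥ = 4+10·λ' ≈ 0.972244 ∉ [-0.6, 0.8) ⇒ out
candidate 3: (m,n)=(6,18) → π∥ = 6+18·λ ≈ 65.449961, π⊥ = 6+18·λ' ≈ 0.550039 ∈ [-0.6, 0.8) ⇒ IN Λ
candidate 4: (m,n)=(6,24) → π∥ = 6+24·λ ≈ 85.266615, π⊥ = 6+24·λ' ≈ -1.266615 ∉ [-0.6, 0.8) ⇒ out
candidate 5: (m,n)=(-3,-11) → π∥ = -3-11·λ ≈ -39.330532, π⊥ = -3-11·λ' ≈ 0.330532 ∈ [-0.6, 0.8) ⇒ IN Λ
candidate 6: (m,n)=(0,3) → π∥ = 0+3·λ ≈ 9.908327, π⊥ = 0+3·λ' ≈ -0.908327 ∉ [-0.6, 0.8) ⇒ out
candidate 7: (m,n)=(-14,10) → π∥ = -14+10·λ ≈ 19.027756, π⊥ = -14+10·λ' ≈ -17.027756 ∉ [-0.6, 0.8) ⇒ out
candidate 8: (m,n)=(6,15) → π∥ = 6+15·λ ≈ 55.541635, π⊥ = 6+15·λ' ≈ 1.458365 ∉ [-0.6, 0.8) ⇒ out
candidate 9: (m,n)=(-3,-9) → π∥ = -3-9·λ ≈ -32.724981, π⊥ = -3-9·λ' ≈ -0.275019 ∈ [-0.6, 0.8) ⇒ IN Λ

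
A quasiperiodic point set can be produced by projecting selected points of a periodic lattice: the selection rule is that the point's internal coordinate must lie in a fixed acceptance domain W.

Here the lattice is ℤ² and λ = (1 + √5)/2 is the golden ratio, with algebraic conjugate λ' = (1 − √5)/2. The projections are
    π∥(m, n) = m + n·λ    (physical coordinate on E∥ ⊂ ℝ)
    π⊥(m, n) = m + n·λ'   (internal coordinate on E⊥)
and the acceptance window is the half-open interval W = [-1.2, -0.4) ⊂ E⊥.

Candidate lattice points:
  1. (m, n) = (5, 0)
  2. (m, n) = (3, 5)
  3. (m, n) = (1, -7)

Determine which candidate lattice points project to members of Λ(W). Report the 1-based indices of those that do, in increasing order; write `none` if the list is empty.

Numerically λ ≈ 1.6180 and λ' = −1/λ ≈ -0.6180.
[1] lift (5,0): star map gives 5.0000; window check -1.2 ≤ 5.0000 < -0.4 is false → out
[2] lift (3,5): star map gives -0.0902; window check -1.2 ≤ -0.0902 < -0.4 is false → out
[3] lift (1,-7): star map gives 5.3262; window check -1.2 ≤ 5.3262 < -0.4 is false → out

none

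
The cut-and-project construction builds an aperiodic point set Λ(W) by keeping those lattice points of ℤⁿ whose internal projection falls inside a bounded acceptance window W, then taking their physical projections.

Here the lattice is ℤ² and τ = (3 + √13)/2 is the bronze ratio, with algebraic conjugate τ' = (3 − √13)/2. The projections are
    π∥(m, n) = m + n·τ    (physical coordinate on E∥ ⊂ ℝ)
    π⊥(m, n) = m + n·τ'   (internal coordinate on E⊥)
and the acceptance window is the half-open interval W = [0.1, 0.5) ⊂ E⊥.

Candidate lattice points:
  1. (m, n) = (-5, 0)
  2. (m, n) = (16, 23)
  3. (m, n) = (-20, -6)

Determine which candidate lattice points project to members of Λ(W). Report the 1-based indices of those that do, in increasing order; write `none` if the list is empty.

none

Compute τ' = (3−√13)/2 = -0.30278, so π⊥(m,n) = m -0.30278·n.
#1 (-5,0): internal coord -5 + (0)·τ' = -5.00000; -5.00000 ∉ [0.1, 0.5) → out
#2 (16,23): internal coord 16 + (23)·τ' = +9.03616; +9.03616 ∉ [0.1, 0.5) → out
#3 (-20,-6): internal coord -20 + (-6)·τ' = -18.18335; -18.18335 ∉ [0.1, 0.5) → out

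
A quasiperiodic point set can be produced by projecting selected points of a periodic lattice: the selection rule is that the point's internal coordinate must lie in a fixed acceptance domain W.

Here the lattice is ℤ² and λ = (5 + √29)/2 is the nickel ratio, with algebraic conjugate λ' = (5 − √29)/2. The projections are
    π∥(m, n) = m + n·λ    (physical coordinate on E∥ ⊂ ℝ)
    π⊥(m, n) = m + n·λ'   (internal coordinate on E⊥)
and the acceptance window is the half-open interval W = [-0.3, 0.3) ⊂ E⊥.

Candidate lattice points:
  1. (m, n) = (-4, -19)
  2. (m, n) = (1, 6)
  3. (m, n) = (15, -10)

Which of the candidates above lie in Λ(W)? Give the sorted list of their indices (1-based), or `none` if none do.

Compute λ' = (5−√29)/2 = -0.1926, so π⊥(m,n) = m -0.1926·n.
candidate 1: (m,n)=(-4,-19) → π∥ = -4-19·λ ≈ -102.6591, π⊥ = -4-19·λ' ≈ -0.3409 ∉ [-0.3, 0.3) ⇒ out
candidate 2: (m,n)=(1,6) → π∥ = 1+6·λ ≈ 32.1555, π⊥ = 1+6·λ' ≈ -0.1555 ∈ [-0.3, 0.3) ⇒ IN Λ
candidate 3: (m,n)=(15,-10) → π∥ = 15-10·λ ≈ -36.9258, π⊥ = 15-10·λ' ≈ 16.9258 ∉ [-0.3, 0.3) ⇒ out

2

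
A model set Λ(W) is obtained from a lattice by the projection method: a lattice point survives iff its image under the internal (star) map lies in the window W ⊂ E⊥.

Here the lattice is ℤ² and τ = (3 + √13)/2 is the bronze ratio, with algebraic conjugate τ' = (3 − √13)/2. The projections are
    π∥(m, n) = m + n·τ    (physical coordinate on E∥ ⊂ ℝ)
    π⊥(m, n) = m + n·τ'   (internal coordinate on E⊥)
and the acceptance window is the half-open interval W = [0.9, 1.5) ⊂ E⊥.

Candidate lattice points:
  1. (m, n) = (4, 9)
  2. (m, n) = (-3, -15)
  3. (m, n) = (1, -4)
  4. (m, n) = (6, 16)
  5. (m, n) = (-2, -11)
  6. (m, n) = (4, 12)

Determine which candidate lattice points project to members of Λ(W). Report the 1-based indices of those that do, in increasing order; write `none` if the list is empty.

1, 4, 5

τ' = (3−√13)/2 ≈ -0.30278.
[1] lift (4,9): star map gives 1.27502; window check 0.9 ≤ 1.27502 < 1.5 is true → IN Λ
[2] lift (-3,-15): star map gives 1.54163; window check 0.9 ≤ 1.54163 < 1.5 is false → out
[3] lift (1,-4): star map gives 2.21110; window check 0.9 ≤ 2.21110 < 1.5 is false → out
[4] lift (6,16): star map gives 1.15559; window check 0.9 ≤ 1.15559 < 1.5 is true → IN Λ
[5] lift (-2,-11): star map gives 1.33053; window check 0.9 ≤ 1.33053 < 1.5 is true → IN Λ
[6] lift (4,12): star map gives 0.36669; window check 0.9 ≤ 0.36669 < 1.5 is false → out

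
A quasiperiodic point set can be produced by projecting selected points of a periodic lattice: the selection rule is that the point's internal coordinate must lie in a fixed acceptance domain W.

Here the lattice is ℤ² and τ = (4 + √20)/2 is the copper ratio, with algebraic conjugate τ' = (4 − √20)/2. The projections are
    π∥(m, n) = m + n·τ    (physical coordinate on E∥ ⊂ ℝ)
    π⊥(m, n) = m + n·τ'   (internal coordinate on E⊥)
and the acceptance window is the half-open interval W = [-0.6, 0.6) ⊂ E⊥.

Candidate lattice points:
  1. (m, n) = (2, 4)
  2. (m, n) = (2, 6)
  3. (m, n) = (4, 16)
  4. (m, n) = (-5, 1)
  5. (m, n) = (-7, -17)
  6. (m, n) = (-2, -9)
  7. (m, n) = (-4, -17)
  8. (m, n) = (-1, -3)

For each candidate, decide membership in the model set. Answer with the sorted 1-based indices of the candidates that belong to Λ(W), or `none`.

2, 3, 6, 7, 8

Compute τ' = (4−√20)/2 = -0.236068, so π⊥(m,n) = m -0.236068·n.
candidate 1: (m,n)=(2,4) → π∥ = 2+4·τ ≈ 18.944272, π⊥ = 2+4·τ' ≈ 1.055728 ∉ [-0.6, 0.6) ⇒ out
candidate 2: (m,n)=(2,6) → π∥ = 2+6·τ ≈ 27.416408, π⊥ = 2+6·τ' ≈ 0.583592 ∈ [-0.6, 0.6) ⇒ IN Λ
candidate 3: (m,n)=(4,16) → π∥ = 4+16·τ ≈ 71.777088, π⊥ = 4+16·τ' ≈ 0.222912 ∈ [-0.6, 0.6) ⇒ IN Λ
candidate 4: (m,n)=(-5,1) → π∥ = -5+1·τ ≈ -0.763932, π⊥ = -5+1·τ' ≈ -5.236068 ∉ [-0.6, 0.6) ⇒ out
candidate 5: (m,n)=(-7,-17) → π∥ = -7-17·τ ≈ -79.013156, π⊥ = -7-17·τ' ≈ -2.986844 ∉ [-0.6, 0.6) ⇒ out
candidate 6: (m,n)=(-2,-9) → π∥ = -2-9·τ ≈ -40.124612, π⊥ = -2-9·τ' ≈ 0.124612 ∈ [-0.6, 0.6) ⇒ IN Λ
candidate 7: (m,n)=(-4,-17) → π∥ = -4-17·τ ≈ -76.013156, π⊥ = -4-17·τ' ≈ 0.013156 ∈ [-0.6, 0.6) ⇒ IN Λ
candidate 8: (m,n)=(-1,-3) → π∥ = -1-3·τ ≈ -13.708204, π⊥ = -1-3·τ' ≈ -0.291796 ∈ [-0.6, 0.6) ⇒ IN Λ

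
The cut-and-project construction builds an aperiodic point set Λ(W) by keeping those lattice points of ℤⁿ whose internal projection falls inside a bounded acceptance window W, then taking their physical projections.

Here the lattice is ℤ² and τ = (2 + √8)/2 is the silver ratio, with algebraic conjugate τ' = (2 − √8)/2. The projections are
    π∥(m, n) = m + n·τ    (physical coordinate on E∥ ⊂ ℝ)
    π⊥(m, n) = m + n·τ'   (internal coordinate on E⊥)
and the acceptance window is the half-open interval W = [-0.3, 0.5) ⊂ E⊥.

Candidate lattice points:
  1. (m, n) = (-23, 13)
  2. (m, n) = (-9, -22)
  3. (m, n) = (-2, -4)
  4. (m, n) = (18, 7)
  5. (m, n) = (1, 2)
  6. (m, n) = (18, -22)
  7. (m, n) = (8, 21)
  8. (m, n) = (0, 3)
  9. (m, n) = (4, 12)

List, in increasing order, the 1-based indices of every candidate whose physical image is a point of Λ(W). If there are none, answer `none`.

τ' = (2−√8)/2 ≈ -0.4142.
#1 (-23,13): internal coord -23 + (13)·τ' = -28.3848; -28.3848 ∉ [-0.3, 0.5) → out
#2 (-9,-22): internal coord -9 + (-22)·τ' = +0.1127; +0.1127 ∈ [-0.3, 0.5) → IN Λ
#3 (-2,-4): internal coord -2 + (-4)·τ' = -0.3431; -0.3431 ∉ [-0.3, 0.5) → out
#4 (18,7): internal coord 18 + (7)·τ' = +15.1005; +15.1005 ∉ [-0.3, 0.5) → out
#5 (1,2): internal coord 1 + (2)·τ' = +0.1716; +0.1716 ∈ [-0.3, 0.5) → IN Λ
#6 (18,-22): internal coord 18 + (-22)·τ' = +27.1127; +27.1127 ∉ [-0.3, 0.5) → out
#7 (8,21): internal coord 8 + (21)·τ' = -0.6985; -0.6985 ∉ [-0.3, 0.5) → out
#8 (0,3): internal coord 0 + (3)·τ' = -1.2426; -1.2426 ∉ [-0.3, 0.5) → out
#9 (4,12): internal coord 4 + (12)·τ' = -0.9706; -0.9706 ∉ [-0.3, 0.5) → out

2, 5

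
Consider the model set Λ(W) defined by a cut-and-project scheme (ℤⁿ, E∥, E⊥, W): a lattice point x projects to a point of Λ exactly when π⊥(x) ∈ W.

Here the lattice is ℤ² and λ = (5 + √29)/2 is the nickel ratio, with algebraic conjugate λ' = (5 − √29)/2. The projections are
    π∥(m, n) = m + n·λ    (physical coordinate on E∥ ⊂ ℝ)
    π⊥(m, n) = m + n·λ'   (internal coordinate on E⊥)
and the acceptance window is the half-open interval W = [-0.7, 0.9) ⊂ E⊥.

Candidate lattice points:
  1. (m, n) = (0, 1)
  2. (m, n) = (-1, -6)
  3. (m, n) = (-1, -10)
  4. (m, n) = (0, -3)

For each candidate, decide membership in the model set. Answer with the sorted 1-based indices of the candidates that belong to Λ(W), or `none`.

1, 2, 4

Compute λ' = (5−√29)/2 = -0.192582, so π⊥(m,n) = m -0.192582·n.
[1] lift (0,1): star map gives -0.192582; window check -0.7 ≤ -0.192582 < 0.9 is true → IN Λ
[2] lift (-1,-6): star map gives 0.155494; window check -0.7 ≤ 0.155494 < 0.9 is true → IN Λ
[3] lift (-1,-10): star map gives 0.925824; window check -0.7 ≤ 0.925824 < 0.9 is false → out
[4] lift (0,-3): star map gives 0.577747; window check -0.7 ≤ 0.577747 < 0.9 is true → IN Λ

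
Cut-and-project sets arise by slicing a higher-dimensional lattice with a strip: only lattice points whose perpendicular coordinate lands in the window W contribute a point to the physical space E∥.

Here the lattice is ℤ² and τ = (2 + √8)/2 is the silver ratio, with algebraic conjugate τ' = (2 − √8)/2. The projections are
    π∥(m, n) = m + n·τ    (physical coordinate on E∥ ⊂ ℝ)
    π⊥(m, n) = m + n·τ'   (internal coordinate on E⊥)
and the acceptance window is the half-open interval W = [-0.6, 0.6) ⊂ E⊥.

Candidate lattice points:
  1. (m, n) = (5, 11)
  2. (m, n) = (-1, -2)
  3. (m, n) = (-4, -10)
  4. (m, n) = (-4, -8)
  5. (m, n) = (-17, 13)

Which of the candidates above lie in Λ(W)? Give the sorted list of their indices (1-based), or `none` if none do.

1, 2, 3

Numerically τ ≈ 2.4142 and τ' = −1/τ ≈ -0.4142.
candidate 1: (m,n)=(5,11) → π∥ = 5+11·τ ≈ 31.5563, π⊥ = 5+11·τ' ≈ 0.4437 ∈ [-0.6, 0.6) ⇒ IN Λ
candidate 2: (m,n)=(-1,-2) → π∥ = -1-2·τ ≈ -5.8284, π⊥ = -1-2·τ' ≈ -0.1716 ∈ [-0.6, 0.6) ⇒ IN Λ
candidate 3: (m,n)=(-4,-10) → π∥ = -4-10·τ ≈ -28.1421, π⊥ = -4-10·τ' ≈ 0.1421 ∈ [-0.6, 0.6) ⇒ IN Λ
candidate 4: (m,n)=(-4,-8) → π∥ = -4-8·τ ≈ -23.3137, π⊥ = -4-8·τ' ≈ -0.6863 ∉ [-0.6, 0.6) ⇒ out
candidate 5: (m,n)=(-17,13) → π∥ = -17+13·τ ≈ 14.3848, π⊥ = -17+13·τ' ≈ -22.3848 ∉ [-0.6, 0.6) ⇒ out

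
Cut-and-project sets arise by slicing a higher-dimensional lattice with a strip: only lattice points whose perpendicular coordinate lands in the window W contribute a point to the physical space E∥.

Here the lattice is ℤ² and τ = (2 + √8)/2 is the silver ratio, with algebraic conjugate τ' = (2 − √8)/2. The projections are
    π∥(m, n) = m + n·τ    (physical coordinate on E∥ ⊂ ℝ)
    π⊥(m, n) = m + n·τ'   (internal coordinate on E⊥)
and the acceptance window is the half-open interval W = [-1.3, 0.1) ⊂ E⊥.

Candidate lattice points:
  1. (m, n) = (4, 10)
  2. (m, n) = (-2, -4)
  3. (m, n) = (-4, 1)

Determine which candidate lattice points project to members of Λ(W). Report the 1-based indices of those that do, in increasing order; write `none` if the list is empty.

1, 2

τ' = (2−√8)/2 ≈ -0.4142.
[1] lift (4,10): star map gives -0.1421; window check -1.3 ≤ -0.1421 < 0.1 is true → IN Λ
[2] lift (-2,-4): star map gives -0.3431; window check -1.3 ≤ -0.3431 < 0.1 is true → IN Λ
[3] lift (-4,1): star map gives -4.4142; window check -1.3 ≤ -4.4142 < 0.1 is false → out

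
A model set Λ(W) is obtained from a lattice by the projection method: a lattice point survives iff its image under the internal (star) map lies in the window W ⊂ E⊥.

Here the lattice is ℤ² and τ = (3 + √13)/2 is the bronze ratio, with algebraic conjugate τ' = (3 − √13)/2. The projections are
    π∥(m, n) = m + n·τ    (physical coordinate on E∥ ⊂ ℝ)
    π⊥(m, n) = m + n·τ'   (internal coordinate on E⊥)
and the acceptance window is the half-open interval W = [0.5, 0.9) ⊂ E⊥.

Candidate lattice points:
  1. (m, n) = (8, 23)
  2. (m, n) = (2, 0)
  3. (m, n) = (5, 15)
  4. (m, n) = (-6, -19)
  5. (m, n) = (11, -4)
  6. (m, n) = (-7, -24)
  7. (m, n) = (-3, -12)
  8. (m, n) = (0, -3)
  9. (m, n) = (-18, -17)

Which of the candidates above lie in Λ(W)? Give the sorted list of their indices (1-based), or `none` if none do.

Numerically τ ≈ 3.3028 and τ' = −1/τ ≈ -0.3028.
[1] lift (8,23): star map gives 1.0362; window check 0.5 ≤ 1.0362 < 0.9 is false → out
[2] lift (2,0): star map gives 2.0000; window check 0.5 ≤ 2.0000 < 0.9 is false → out
[3] lift (5,15): star map gives 0.4584; window check 0.5 ≤ 0.4584 < 0.9 is false → out
[4] lift (-6,-19): star map gives -0.2473; window check 0.5 ≤ -0.2473 < 0.9 is false → out
[5] lift (11,-4): star map gives 12.2111; window check 0.5 ≤ 12.2111 < 0.9 is false → out
[6] lift (-7,-24): star map gives 0.2666; window check 0.5 ≤ 0.2666 < 0.9 is false → out
[7] lift (-3,-12): star map gives 0.6333; window check 0.5 ≤ 0.6333 < 0.9 is true → IN Λ
[8] lift (0,-3): star map gives 0.9083; window check 0.5 ≤ 0.9083 < 0.9 is false → out
[9] lift (-18,-17): star map gives -12.8528; window check 0.5 ≤ -12.8528 < 0.9 is false → out

7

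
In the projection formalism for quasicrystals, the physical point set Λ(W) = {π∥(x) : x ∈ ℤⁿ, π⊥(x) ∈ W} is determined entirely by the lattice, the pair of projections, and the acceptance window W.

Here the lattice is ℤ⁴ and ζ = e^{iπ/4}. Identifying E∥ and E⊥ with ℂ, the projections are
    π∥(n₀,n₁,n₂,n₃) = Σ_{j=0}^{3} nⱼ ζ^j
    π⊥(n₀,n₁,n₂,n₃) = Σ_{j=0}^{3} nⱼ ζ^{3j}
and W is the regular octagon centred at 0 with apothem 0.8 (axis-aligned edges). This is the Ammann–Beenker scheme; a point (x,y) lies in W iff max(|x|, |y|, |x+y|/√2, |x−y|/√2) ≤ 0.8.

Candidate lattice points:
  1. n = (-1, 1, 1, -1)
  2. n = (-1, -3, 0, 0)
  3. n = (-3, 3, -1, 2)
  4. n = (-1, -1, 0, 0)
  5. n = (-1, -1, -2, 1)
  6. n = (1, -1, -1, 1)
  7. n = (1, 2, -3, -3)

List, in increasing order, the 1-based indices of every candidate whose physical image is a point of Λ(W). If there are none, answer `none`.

Internal map: ζ^{3j} for j=0..3 gives (1,0), (−√2/2,√2/2), (0,−1), (√2/2,√2/2).
#1 (-1, 1, 1, -1): internal (-2.41421, -1.00000); octagon support 2.41421 vs apothem 0.8 → ∉ W
#2 (-1, -3, 0, 0): internal (1.12132, -2.12132); octagon support 2.29289 vs apothem 0.8 → ∉ W
#3 (-3, 3, -1, 2): internal (-3.70711, 4.53553); octagon support 5.82843 vs apothem 0.8 → ∉ W
#4 (-1, -1, 0, 0): internal (-0.29289, -0.70711); octagon support 0.70711 vs apothem 0.8 → ∈ W
#5 (-1, -1, -2, 1): internal (0.41421, 2.00000); octagon support 2.00000 vs apothem 0.8 → ∉ W
#6 (1, -1, -1, 1): internal (2.41421, 1.00000); octagon support 2.41421 vs apothem 0.8 → ∉ W
#7 (1, 2, -3, -3): internal (-2.53553, 2.29289); octagon support 3.41421 vs apothem 0.8 → ∉ W

4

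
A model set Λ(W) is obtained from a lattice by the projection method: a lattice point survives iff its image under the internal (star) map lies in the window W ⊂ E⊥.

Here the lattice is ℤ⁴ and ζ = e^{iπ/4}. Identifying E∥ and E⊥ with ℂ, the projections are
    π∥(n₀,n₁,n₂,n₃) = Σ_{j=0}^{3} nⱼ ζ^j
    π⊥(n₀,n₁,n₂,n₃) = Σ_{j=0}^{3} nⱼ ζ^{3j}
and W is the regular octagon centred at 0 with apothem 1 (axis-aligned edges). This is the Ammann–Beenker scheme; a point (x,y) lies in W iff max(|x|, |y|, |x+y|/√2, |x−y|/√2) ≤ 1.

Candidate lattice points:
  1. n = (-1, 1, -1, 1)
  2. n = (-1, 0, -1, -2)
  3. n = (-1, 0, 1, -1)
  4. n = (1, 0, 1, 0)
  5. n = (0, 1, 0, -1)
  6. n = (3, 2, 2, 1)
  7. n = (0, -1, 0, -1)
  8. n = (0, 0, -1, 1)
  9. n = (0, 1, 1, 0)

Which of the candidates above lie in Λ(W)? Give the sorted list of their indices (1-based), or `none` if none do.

With ζ = e^{iπ/4} the internal vectors are ζ^0,ζ^3,ζ^6,ζ^9.
#1 (-1, 1, -1, 1): internal (-1.0000, 2.4142); octagon support 2.4142 vs apothem 1 → ∉ W
#2 (-1, 0, -1, -2): internal (-2.4142, -0.4142); octagon support 2.4142 vs apothem 1 → ∉ W
#3 (-1, 0, 1, -1): internal (-1.7071, -1.7071); octagon support 2.4142 vs apothem 1 → ∉ W
#4 (1, 0, 1, 0): internal (1.0000, -1.0000); octagon support 1.4142 vs apothem 1 → ∉ W
#5 (0, 1, 0, -1): internal (-1.4142, 0.0000); octagon support 1.4142 vs apothem 1 → ∉ W
#6 (3, 2, 2, 1): internal (2.2929, 0.1213); octagon support 2.2929 vs apothem 1 → ∉ W
#7 (0, -1, 0, -1): internal (0.0000, -1.4142); octagon support 1.4142 vs apothem 1 → ∉ W
#8 (0, 0, -1, 1): internal (0.7071, 1.7071); octagon support 1.7071 vs apothem 1 → ∉ W
#9 (0, 1, 1, 0): internal (-0.7071, -0.2929); octagon support 0.7071 vs apothem 1 → ∈ W

9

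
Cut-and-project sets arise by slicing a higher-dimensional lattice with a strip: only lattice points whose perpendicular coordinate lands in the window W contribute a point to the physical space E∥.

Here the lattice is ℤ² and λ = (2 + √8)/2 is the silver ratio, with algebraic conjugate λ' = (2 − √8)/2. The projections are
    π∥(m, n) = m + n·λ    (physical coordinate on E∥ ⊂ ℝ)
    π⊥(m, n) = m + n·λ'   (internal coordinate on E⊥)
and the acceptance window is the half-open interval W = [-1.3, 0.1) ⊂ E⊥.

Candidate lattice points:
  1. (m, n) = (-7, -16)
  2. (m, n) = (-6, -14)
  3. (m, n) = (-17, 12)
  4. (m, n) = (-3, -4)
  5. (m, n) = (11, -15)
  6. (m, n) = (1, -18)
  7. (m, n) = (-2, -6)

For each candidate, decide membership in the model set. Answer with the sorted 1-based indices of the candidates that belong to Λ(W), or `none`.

1, 2

Compute λ' = (2−√8)/2 = -0.414214, so π⊥(m,n) = m -0.414214·n.
candidate 1: (m,n)=(-7,-16) → π∥ = -7-16·λ ≈ -45.627417, π⊥ = -7-16·λ' ≈ -0.372583 ∈ [-1.3, 0.1) ⇒ IN Λ
candidate 2: (m,n)=(-6,-14) → π∥ = -6-14·λ ≈ -39.798990, π⊥ = -6-14·λ' ≈ -0.201010 ∈ [-1.3, 0.1) ⇒ IN Λ
candidate 3: (m,n)=(-17,12) → π∥ = -17+12·λ ≈ 11.970563, π⊥ = -17+12·λ' ≈ -21.970563 ∉ [-1.3, 0.1) ⇒ out
candidate 4: (m,n)=(-3,-4) → π∥ = -3-4·λ ≈ -12.656854, π⊥ = -3-4·λ' ≈ -1.343146 ∉ [-1.3, 0.1) ⇒ out
candidate 5: (m,n)=(11,-15) → π∥ = 11-15·λ ≈ -25.213203, π⊥ = 11-15·λ' ≈ 17.213203 ∉ [-1.3, 0.1) ⇒ out
candidate 6: (m,n)=(1,-18) → π∥ = 1-18·λ ≈ -42.455844, π⊥ = 1-18·λ' ≈ 8.455844 ∉ [-1.3, 0.1) ⇒ out
candidate 7: (m,n)=(-2,-6) → π∥ = -2-6·λ ≈ -16.485281, π⊥ = -2-6·λ' ≈ 0.485281 ∉ [-1.3, 0.1) ⇒ out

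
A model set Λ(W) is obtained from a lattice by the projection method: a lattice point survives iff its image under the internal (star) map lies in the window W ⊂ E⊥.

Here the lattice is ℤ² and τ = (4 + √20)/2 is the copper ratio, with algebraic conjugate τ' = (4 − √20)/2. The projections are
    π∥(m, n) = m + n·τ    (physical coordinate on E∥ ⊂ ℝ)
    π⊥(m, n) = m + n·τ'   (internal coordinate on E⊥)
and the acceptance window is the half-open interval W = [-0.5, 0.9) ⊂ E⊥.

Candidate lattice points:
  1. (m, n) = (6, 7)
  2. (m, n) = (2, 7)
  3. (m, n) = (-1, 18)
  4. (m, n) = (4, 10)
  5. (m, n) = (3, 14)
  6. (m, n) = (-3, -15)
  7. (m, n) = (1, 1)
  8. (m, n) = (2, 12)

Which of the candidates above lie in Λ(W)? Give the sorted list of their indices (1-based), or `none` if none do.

Compute τ' = (4−√20)/2 = -0.23607, so π⊥(m,n) = m -0.23607·n.
#1 (6,7): internal coord 6 + (7)·τ' = +4.34752; +4.34752 ∉ [-0.5, 0.9) → out
#2 (2,7): internal coord 2 + (7)·τ' = +0.34752; +0.34752 ∈ [-0.5, 0.9) → IN Λ
#3 (-1,18): internal coord -1 + (18)·τ' = -5.24922; -5.24922 ∉ [-0.5, 0.9) → out
#4 (4,10): internal coord 4 + (10)·τ' = +1.63932; +1.63932 ∉ [-0.5, 0.9) → out
#5 (3,14): internal coord 3 + (14)·τ' = -0.30495; -0.30495 ∈ [-0.5, 0.9) → IN Λ
#6 (-3,-15): internal coord -3 + (-15)·τ' = +0.54102; +0.54102 ∈ [-0.5, 0.9) → IN Λ
#7 (1,1): internal coord 1 + (1)·τ' = +0.76393; +0.76393 ∈ [-0.5, 0.9) → IN Λ
#8 (2,12): internal coord 2 + (12)·τ' = -0.83282; -0.83282 ∉ [-0.5, 0.9) → out

2, 5, 6, 7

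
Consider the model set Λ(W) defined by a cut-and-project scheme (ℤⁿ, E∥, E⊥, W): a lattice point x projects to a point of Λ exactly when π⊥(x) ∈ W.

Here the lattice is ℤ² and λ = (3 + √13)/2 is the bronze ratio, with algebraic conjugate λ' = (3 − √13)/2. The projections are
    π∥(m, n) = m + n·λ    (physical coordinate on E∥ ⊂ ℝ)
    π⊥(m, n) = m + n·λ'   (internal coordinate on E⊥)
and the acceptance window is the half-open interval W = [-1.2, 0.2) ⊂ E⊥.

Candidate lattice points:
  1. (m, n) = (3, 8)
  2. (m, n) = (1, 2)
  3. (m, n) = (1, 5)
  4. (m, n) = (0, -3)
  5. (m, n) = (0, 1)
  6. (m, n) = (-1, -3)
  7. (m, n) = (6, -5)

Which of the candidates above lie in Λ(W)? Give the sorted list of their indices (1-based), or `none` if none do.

3, 5, 6

Numerically λ ≈ 3.30278 and λ' = −1/λ ≈ -0.30278.
[1] lift (3,8): star map gives 0.57779; window check -1.2 ≤ 0.57779 < 0.2 is false → out
[2] lift (1,2): star map gives 0.39445; window check -1.2 ≤ 0.39445 < 0.2 is false → out
[3] lift (1,5): star map gives -0.51388; window check -1.2 ≤ -0.51388 < 0.2 is true → IN Λ
[4] lift (0,-3): star map gives 0.90833; window check -1.2 ≤ 0.90833 < 0.2 is false → out
[5] lift (0,1): star map gives -0.30278; window check -1.2 ≤ -0.30278 < 0.2 is true → IN Λ
[6] lift (-1,-3): star map gives -0.09167; window check -1.2 ≤ -0.09167 < 0.2 is true → IN Λ
[7] lift (6,-5): star map gives 7.51388; window check -1.2 ≤ 7.51388 < 0.2 is false → out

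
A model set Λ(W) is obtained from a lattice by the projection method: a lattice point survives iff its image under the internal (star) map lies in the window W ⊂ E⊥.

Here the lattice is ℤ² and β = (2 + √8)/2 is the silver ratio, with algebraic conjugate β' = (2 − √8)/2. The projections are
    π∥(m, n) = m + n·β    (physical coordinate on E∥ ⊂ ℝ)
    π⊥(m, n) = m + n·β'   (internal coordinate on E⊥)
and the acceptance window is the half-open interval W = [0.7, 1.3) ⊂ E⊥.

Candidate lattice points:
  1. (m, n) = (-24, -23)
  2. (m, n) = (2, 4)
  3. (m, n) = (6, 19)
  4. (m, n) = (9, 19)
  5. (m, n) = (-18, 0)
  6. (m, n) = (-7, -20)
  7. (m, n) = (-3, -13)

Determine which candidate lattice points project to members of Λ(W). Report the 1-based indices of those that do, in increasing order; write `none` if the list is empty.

4, 6

Compute β' = (2−√8)/2 = -0.4142, so π⊥(m,n) = m -0.4142·n.
[1] lift (-24,-23): star map gives -14.4731; window check 0.7 ≤ -14.4731 < 1.3 is false → out
[2] lift (2,4): star map gives 0.3431; window check 0.7 ≤ 0.3431 < 1.3 is false → out
[3] lift (6,19): star map gives -1.8701; window check 0.7 ≤ -1.8701 < 1.3 is false → out
[4] lift (9,19): star map gives 1.1299; window check 0.7 ≤ 1.1299 < 1.3 is true → IN Λ
[5] lift (-18,0): star map gives -18.0000; window check 0.7 ≤ -18.0000 < 1.3 is false → out
[6] lift (-7,-20): star map gives 1.2843; window check 0.7 ≤ 1.2843 < 1.3 is true → IN Λ
[7] lift (-3,-13): star map gives 2.3848; window check 0.7 ≤ 2.3848 < 1.3 is false → out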